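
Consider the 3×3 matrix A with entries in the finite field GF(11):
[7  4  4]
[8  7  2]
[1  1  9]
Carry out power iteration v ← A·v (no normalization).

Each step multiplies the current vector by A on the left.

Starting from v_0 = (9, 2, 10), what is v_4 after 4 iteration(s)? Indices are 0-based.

v_4 = (2, 2, 4)

v_0 = (9, 2, 10).
v_1 = A·v_0 = (1, 7, 2).
v_2 = A·v_1 = (10, 6, 4).
v_3 = A·v_2 = (0, 9, 8).
v_4 = A·v_3 = (2, 2, 4).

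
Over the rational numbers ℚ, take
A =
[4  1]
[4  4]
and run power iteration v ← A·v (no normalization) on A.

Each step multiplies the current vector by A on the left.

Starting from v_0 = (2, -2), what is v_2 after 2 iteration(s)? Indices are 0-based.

v_2 = (24, 24)

v_0 = (2, -2).
v_1 = A·v_0 = (6, 0).
v_2 = A·v_1 = (24, 24).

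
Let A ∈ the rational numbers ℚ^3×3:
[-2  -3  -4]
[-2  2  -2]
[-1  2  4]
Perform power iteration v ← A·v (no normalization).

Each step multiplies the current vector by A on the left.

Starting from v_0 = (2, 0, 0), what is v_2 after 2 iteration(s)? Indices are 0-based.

v_0 = (2, 0, 0).
v_1 = A·v_0 = (-4, -4, -2).
v_2 = A·v_1 = (28, 4, -12).

v_2 = (28, 4, -12)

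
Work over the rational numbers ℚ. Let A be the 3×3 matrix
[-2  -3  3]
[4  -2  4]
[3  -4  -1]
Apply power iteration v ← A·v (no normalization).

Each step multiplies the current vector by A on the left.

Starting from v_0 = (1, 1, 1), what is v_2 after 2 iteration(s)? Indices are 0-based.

v_2 = (-20, -28, -28)

v_0 = (1, 1, 1).
v_1 = A·v_0 = (-2, 6, -2).
v_2 = A·v_1 = (-20, -28, -28).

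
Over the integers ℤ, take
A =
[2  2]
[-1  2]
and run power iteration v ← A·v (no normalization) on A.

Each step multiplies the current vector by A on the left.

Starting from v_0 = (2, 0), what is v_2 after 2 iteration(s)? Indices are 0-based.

v_0 = (2, 0).
v_1 = A·v_0 = (4, -2).
v_2 = A·v_1 = (4, -8).

v_2 = (4, -8)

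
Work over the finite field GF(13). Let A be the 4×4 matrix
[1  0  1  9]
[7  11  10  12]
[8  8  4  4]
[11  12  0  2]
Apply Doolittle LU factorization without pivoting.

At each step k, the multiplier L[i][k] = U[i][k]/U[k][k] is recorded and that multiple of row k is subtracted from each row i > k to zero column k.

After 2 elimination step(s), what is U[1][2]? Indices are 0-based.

Step 1: pivot at (0,0) is 1.
  row1 ← row1 − (7)·row0  ⇒  L[1][0]=7, U row1=(0, 11, 3, 1)
  row2 ← row2 − (8)·row0  ⇒  L[2][0]=8, U row2=(0, 8, 9, 10)
  row3 ← row3 − (11)·row0  ⇒  L[3][0]=11, U row3=(0, 12, 2, 7)
Step 2: pivot at (1,1) is 11.
  row2 ← row2 − (9)·row1  ⇒  L[2][1]=9, U row2=(0, 0, 8, 1)
  row3 ← row3 − (7)·row1  ⇒  L[3][1]=7, U row3=(0, 0, 7, 0)

U[1][2] = 3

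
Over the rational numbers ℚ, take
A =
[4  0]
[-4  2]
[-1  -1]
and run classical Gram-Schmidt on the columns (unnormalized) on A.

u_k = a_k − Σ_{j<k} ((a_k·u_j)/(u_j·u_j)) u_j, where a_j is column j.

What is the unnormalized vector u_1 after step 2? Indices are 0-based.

u_1 = (28/33, 38/33, -40/33)

Step 1: u_0 = a_0 = (4, -4, -1).
Step 2: u_1 = a_1 − (-7/33)·u_0 = (28/33, 38/33, -40/33).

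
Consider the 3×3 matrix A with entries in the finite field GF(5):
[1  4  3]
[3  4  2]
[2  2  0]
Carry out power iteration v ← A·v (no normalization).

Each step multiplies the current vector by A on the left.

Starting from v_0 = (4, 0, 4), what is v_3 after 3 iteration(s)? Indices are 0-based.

v_3 = (2, 0, 3)

v_0 = (4, 0, 4).
v_1 = A·v_0 = (1, 0, 3).
v_2 = A·v_1 = (0, 4, 2).
v_3 = A·v_2 = (2, 0, 3).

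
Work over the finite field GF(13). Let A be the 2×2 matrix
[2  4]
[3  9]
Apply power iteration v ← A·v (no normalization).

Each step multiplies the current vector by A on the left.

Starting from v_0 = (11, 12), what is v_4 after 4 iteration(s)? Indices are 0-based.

v_0 = (11, 12).
v_1 = A·v_0 = (5, 11).
v_2 = A·v_1 = (2, 10).
v_3 = A·v_2 = (5, 5).
v_4 = A·v_3 = (4, 8).

v_4 = (4, 8)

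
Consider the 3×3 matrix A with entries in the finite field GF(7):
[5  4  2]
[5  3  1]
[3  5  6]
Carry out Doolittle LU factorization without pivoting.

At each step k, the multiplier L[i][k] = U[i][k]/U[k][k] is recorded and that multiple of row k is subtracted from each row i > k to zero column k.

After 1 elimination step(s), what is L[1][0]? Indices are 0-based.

k=0: U[0][0]=5
  eliminate (1,0): mult=1, new row 1: (0, 6, 6); set L[1][0]=1
  eliminate (2,0): mult=2, new row 2: (0, 4, 2); set L[2][0]=2

L[1][0] = 1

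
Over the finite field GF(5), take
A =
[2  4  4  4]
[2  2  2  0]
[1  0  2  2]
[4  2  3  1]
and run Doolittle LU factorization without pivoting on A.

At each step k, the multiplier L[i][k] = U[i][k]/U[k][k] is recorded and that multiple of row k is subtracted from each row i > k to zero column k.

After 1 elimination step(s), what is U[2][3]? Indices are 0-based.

Step 1: pivot at (0,0) is 2.
  row1 ← row1 − (1)·row0  ⇒  L[1][0]=1, U row1=(0, 3, 3, 1)
  row2 ← row2 − (3)·row0  ⇒  L[2][0]=3, U row2=(0, 3, 0, 0)
  row3 ← row3 − (2)·row0  ⇒  L[3][0]=2, U row3=(0, 4, 0, 3)

U[2][3] = 0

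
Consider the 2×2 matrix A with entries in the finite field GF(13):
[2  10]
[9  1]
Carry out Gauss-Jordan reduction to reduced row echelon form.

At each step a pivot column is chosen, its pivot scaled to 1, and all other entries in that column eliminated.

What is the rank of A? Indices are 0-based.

pivot(0,0)=2: scale R0 → (1, 5)
  clear (1,0): R1 −= (9)R0 → (0, 8)
pivot(1,1)=8: scale R1 → (0, 1)
  clear (0,1): R0 −= (5)R1 → (1, 0)

rank = 2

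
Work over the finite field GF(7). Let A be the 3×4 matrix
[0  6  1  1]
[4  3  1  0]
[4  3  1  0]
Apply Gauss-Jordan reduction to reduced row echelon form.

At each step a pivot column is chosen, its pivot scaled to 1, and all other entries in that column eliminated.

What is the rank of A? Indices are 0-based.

rank = 2

[1] R0 <-> R1
[1] R0 /= 4  ⇒  (1, 6, 2, 0)
     R2 -= 4·R0  ⇒  (0, 0, 0, 0)
[2] R1 /= 6  ⇒  (0, 1, 6, 6)
     R0 -= 6·R1  ⇒  (1, 0, 1, 6)
column 2 empty below row 2
column 3 empty below row 2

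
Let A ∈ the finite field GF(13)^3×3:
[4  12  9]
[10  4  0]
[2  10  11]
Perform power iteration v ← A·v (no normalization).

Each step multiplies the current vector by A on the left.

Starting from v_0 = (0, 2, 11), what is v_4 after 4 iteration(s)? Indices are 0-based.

v_0 = (0, 2, 11).
v_1 = A·v_0 = (6, 8, 11).
v_2 = A·v_1 = (11, 1, 5).
v_3 = A·v_2 = (10, 10, 9).
v_4 = A·v_3 = (7, 10, 11).

v_4 = (7, 10, 11)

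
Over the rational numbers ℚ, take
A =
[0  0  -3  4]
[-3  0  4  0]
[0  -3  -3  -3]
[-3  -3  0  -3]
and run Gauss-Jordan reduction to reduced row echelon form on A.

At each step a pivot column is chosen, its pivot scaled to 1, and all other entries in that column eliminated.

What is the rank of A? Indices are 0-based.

rank = 4

pivot(0,0): swap R0↔R1
pivot(0,0)=-3: scale R0 → (1, 0, -4/3, 0)
  clear (3,0): R3 −= (-3)R0 → (0, -3, -4, -3)
pivot(1,1): swap R1↔R2
pivot(1,1)=-3: scale R1 → (0, 1, 1, 1)
  clear (3,1): R3 −= (-3)R1 → (0, 0, -1, 0)
pivot(2,2)=-3: scale R2 → (0, 0, 1, -4/3)
  clear (0,2): R0 −= (-4/3)R2 → (1, 0, 0, -16/9)
  clear (1,2): R1 −= (1)R2 → (0, 1, 0, 7/3)
  clear (3,2): R3 −= (-1)R2 → (0, 0, 0, -4/3)
pivot(3,3)=-4/3: scale R3 → (0, 0, 0, 1)
  clear (0,3): R0 −= (-16/9)R3 → (1, 0, 0, 0)
  clear (1,3): R1 −= (7/3)R3 → (0, 1, 0, 0)
  clear (2,3): R2 −= (-4/3)R3 → (0, 0, 1, 0)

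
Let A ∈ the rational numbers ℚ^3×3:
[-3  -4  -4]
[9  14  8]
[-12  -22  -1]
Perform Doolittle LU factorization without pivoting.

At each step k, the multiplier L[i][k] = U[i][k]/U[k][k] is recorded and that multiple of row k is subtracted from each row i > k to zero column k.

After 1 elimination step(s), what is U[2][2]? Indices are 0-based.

U[2][2] = 15

Step 1: pivot at (0,0) is -3.
  row1 ← row1 − (-3)·row0  ⇒  L[1][0]=-3, U row1=(0, 2, -4)
  row2 ← row2 − (4)·row0  ⇒  L[2][0]=4, U row2=(0, -6, 15)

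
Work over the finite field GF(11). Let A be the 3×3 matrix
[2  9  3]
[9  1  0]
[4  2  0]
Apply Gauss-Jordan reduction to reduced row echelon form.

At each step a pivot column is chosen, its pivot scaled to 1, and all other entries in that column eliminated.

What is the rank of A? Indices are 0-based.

pivot(0,0)=2: scale R0 → (1, 10, 7)
  clear (1,0): R1 −= (9)R0 → (0, 10, 3)
  clear (2,0): R2 −= (4)R0 → (0, 6, 5)
pivot(1,1)=10: scale R1 → (0, 1, 8)
  clear (0,1): R0 −= (10)R1 → (1, 0, 4)
  clear (2,1): R2 −= (6)R1 → (0, 0, 1)
pivot(2,2)=1: scale R2 → (0, 0, 1)
  clear (0,2): R0 −= (4)R2 → (1, 0, 0)
  clear (1,2): R1 −= (8)R2 → (0, 1, 0)

rank = 3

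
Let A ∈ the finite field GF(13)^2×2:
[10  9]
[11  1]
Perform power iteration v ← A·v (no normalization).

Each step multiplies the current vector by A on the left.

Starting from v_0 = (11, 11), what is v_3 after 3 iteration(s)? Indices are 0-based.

v_0 = (11, 11).
v_1 = A·v_0 = (1, 2).
v_2 = A·v_1 = (2, 0).
v_3 = A·v_2 = (7, 9).

v_3 = (7, 9)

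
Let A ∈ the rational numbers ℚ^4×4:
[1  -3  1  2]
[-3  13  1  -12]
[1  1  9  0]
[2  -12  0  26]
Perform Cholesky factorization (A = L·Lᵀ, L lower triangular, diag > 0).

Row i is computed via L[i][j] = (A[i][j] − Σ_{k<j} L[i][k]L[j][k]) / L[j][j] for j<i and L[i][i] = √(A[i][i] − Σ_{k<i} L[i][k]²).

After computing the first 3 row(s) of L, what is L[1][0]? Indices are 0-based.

L[1][0] = -3

Step 1: L[0][0] = √(1) = 1.
  L[1][0] = (-3) / L[0][0] = -3.
Step 2: L[1][1] = √(4) = 2.
  L[2][0] = (1) / L[0][0] = 1.
  L[2][1] = (4) / L[1][1] = 2.
Step 3: L[2][2] = √(4) = 2.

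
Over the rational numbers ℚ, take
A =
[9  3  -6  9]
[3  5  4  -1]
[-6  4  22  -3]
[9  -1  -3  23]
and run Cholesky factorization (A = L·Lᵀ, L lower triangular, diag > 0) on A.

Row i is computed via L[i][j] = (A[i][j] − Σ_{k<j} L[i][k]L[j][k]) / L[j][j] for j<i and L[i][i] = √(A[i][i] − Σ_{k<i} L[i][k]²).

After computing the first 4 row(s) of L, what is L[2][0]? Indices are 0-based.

L[2][0] = -2

Step 1: L[0][0] = √(9) = 3.
  L[1][0] = (3) / L[0][0] = 1.
Step 2: L[1][1] = √(4) = 2.
  L[2][0] = (-6) / L[0][0] = -2.
  L[2][1] = (6) / L[1][1] = 3.
Step 3: L[2][2] = √(9) = 3.
  L[3][0] = (9) / L[0][0] = 3.
  L[3][1] = (-4) / L[1][1] = -2.
  L[3][2] = (9) / L[2][2] = 3.
Step 4: L[3][3] = √(1) = 1.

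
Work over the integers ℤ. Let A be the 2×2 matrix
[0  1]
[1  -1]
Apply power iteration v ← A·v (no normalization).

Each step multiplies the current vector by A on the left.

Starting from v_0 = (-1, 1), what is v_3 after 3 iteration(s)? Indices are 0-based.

v_0 = (-1, 1).
v_1 = A·v_0 = (1, -2).
v_2 = A·v_1 = (-2, 3).
v_3 = A·v_2 = (3, -5).

v_3 = (3, -5)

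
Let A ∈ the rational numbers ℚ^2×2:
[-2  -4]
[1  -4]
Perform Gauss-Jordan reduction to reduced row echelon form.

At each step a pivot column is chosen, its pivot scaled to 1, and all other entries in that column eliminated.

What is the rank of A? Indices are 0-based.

rank = 2

step 1: normalize row 0 (÷-2) = (1, 2)
  row 1: subtract 1×row0 = (0, -6)
step 2: normalize row 1 (÷-6) = (0, 1)
  row 0: subtract 2×row1 = (1, 0)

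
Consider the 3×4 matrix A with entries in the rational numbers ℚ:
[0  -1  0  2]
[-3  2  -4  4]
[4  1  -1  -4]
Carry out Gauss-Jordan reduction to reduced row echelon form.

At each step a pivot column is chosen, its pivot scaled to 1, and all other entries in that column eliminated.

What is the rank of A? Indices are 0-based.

step 1: exchange rows 0,1
step 1: normalize row 0 (÷-3) = (1, -2/3, 4/3, -4/3)
  row 2: subtract 4×row0 = (0, 11/3, -19/3, 4/3)
step 2: normalize row 1 (÷-1) = (0, 1, 0, -2)
  row 0: subtract -2/3×row1 = (1, 0, 4/3, -8/3)
  row 2: subtract 11/3×row1 = (0, 0, -19/3, 26/3)
step 3: normalize row 2 (÷-19/3) = (0, 0, 1, -26/19)
  row 0: subtract 4/3×row2 = (1, 0, 0, -16/19)

rank = 3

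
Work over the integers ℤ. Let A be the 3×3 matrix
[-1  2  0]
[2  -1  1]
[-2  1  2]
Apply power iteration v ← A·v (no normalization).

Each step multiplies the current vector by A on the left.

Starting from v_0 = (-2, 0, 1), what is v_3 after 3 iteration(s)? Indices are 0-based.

v_3 = (34, -24, 39)

v_0 = (-2, 0, 1).
v_1 = A·v_0 = (2, -3, 6).
v_2 = A·v_1 = (-8, 13, 5).
v_3 = A·v_2 = (34, -24, 39).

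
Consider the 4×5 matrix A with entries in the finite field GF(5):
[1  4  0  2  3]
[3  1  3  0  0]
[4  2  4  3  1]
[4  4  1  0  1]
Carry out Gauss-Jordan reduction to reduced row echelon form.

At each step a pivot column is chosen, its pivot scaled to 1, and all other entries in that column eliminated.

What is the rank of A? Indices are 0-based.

rank = 4

step 1: normalize row 0 (÷1) = (1, 4, 0, 2, 3)
  row 1: subtract 3×row0 = (0, 4, 3, 4, 1)
  row 2: subtract 4×row0 = (0, 1, 4, 0, 4)
  row 3: subtract 4×row0 = (0, 3, 1, 2, 4)
step 2: normalize row 1 (÷4) = (0, 1, 2, 1, 4)
  row 0: subtract 4×row1 = (1, 0, 2, 3, 2)
  row 2: subtract 1×row1 = (0, 0, 2, 4, 0)
  row 3: subtract 3×row1 = (0, 0, 0, 4, 2)
step 3: normalize row 2 (÷2) = (0, 0, 1, 2, 0)
  row 0: subtract 2×row2 = (1, 0, 0, 4, 2)
  row 1: subtract 2×row2 = (0, 1, 0, 2, 4)
step 4: normalize row 3 (÷4) = (0, 0, 0, 1, 3)
  row 0: subtract 4×row3 = (1, 0, 0, 0, 0)
  row 1: subtract 2×row3 = (0, 1, 0, 0, 3)
  row 2: subtract 2×row3 = (0, 0, 1, 0, 4)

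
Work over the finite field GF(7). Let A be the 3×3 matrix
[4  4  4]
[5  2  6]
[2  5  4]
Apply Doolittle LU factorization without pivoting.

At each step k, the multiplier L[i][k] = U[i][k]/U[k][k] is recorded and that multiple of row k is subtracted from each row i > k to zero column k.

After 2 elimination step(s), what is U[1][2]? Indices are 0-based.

U[1][2] = 1

Step 1: pivot at (0,0) is 4.
  row1 ← row1 − (3)·row0  ⇒  L[1][0]=3, U row1=(0, 4, 1)
  row2 ← row2 − (4)·row0  ⇒  L[2][0]=4, U row2=(0, 3, 2)
Step 2: pivot at (1,1) is 4.
  row2 ← row2 − (6)·row1  ⇒  L[2][1]=6, U row2=(0, 0, 3)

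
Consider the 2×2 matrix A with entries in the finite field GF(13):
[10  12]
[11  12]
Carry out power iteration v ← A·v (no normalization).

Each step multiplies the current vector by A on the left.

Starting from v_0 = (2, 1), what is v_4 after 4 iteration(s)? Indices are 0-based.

v_0 = (2, 1).
v_1 = A·v_0 = (6, 8).
v_2 = A·v_1 = (0, 6).
v_3 = A·v_2 = (7, 7).
v_4 = A·v_3 = (11, 5).

v_4 = (11, 5)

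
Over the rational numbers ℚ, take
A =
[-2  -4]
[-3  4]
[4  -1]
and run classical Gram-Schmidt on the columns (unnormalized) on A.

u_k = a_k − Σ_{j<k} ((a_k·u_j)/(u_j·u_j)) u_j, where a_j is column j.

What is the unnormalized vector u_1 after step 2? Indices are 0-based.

u_1 = (-132/29, 92/29, 3/29)

Step 1: u_0 = a_0 = (-2, -3, 4).
Step 2: u_1 = a_1 − (-8/29)·u_0 = (-132/29, 92/29, 3/29).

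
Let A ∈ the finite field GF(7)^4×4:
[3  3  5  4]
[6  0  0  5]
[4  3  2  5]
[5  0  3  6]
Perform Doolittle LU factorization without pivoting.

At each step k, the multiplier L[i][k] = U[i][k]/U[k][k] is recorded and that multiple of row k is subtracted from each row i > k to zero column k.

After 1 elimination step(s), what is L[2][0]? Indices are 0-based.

L[2][0] = 6

k=0: U[0][0]=3
  eliminate (1,0): mult=2, new row 1: (0, 1, 4, 4); set L[1][0]=2
  eliminate (2,0): mult=6, new row 2: (0, 6, 0, 2); set L[2][0]=6
  eliminate (3,0): mult=4, new row 3: (0, 2, 4, 4); set L[3][0]=4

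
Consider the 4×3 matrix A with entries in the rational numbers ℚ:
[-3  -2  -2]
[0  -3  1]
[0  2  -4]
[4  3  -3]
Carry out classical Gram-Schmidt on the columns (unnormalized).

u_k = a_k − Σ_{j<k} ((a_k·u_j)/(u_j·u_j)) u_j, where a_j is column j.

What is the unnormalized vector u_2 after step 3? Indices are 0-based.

u_2 = (-420/163, -275/163, -360/163, -315/163)

Step 1: u_0 = a_0 = (-3, 0, 0, 4).
Step 2: u_1 = a_1 − (18/25)·u_0 = (4/25, -3, 2, 3/25).
Step 3: u_2 = a_2 − (-6/25)·u_0 − (-146/163)·u_1 = (-420/163, -275/163, -360/163, -315/163).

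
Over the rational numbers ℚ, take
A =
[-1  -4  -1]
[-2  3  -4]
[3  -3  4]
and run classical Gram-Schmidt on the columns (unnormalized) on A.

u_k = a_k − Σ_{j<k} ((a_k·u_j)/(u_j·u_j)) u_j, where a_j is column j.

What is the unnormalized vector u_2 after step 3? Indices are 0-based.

Step 1: u_0 = a_0 = (-1, -2, 3).
Step 2: u_1 = a_1 − (-11/14)·u_0 = (-67/14, 10/7, -9/14).
Step 3: u_2 = a_2 − (3/2)·u_0 − (-49/355)·u_1 = (-57/355, -57/71, -209/355).

u_2 = (-57/355, -57/71, -209/355)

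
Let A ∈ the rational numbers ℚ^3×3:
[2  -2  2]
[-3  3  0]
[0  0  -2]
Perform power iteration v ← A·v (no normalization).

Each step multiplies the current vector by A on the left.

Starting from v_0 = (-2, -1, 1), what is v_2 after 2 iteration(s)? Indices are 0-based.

v_0 = (-2, -1, 1).
v_1 = A·v_0 = (0, 3, -2).
v_2 = A·v_1 = (-10, 9, 4).

v_2 = (-10, 9, 4)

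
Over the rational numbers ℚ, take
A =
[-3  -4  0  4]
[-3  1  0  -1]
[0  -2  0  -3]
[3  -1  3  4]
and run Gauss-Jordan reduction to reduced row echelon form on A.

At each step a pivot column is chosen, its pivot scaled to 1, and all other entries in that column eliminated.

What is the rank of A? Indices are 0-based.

rank = 4

[1] R0 /= -3  ⇒  (1, 4/3, 0, -4/3)
     R1 -= -3·R0  ⇒  (0, 5, 0, -5)
     R3 -= 3·R0  ⇒  (0, -5, 3, 8)
[2] R1 /= 5  ⇒  (0, 1, 0, -1)
     R0 -= 4/3·R1  ⇒  (1, 0, 0, 0)
     R2 -= -2·R1  ⇒  (0, 0, 0, -5)
     R3 -= -5·R1  ⇒  (0, 0, 3, 3)
[3] R2 <-> R3
[3] R2 /= 3  ⇒  (0, 0, 1, 1)
[4] R3 /= -5  ⇒  (0, 0, 0, 1)
     R1 -= -1·R3  ⇒  (0, 1, 0, 0)
     R2 -= 1·R3  ⇒  (0, 0, 1, 0)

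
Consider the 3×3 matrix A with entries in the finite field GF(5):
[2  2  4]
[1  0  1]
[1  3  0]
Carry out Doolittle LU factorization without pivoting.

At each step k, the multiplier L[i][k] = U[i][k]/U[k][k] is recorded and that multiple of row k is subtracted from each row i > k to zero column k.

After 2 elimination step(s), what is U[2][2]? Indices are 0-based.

k=0: U[0][0]=2
  eliminate (1,0): mult=3, new row 1: (0, 4, 4); set L[1][0]=3
  eliminate (2,0): mult=3, new row 2: (0, 2, 3); set L[2][0]=3
k=1: U[1][1]=4
  eliminate (2,1): mult=3, new row 2: (0, 0, 1); set L[2][1]=3

U[2][2] = 1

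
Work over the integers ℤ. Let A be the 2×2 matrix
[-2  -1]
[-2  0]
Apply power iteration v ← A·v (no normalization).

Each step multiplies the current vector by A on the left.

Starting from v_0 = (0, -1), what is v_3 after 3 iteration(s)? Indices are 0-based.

v_0 = (0, -1).
v_1 = A·v_0 = (1, 0).
v_2 = A·v_1 = (-2, -2).
v_3 = A·v_2 = (6, 4).

v_3 = (6, 4)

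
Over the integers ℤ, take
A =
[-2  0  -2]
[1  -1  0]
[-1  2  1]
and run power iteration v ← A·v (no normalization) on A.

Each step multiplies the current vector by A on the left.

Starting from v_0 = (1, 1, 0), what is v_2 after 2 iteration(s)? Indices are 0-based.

v_0 = (1, 1, 0).
v_1 = A·v_0 = (-2, 0, 1).
v_2 = A·v_1 = (2, -2, 3).

v_2 = (2, -2, 3)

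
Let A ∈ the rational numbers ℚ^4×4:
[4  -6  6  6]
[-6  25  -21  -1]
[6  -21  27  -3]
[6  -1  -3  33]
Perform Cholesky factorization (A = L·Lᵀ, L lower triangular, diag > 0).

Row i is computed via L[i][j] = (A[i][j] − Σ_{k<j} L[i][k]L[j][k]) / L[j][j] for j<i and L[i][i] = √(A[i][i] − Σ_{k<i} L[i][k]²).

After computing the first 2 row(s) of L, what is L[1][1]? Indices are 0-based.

Step 1: L[0][0] = √(4) = 2.
  L[1][0] = (-6) / L[0][0] = -3.
Step 2: L[1][1] = √(16) = 4.

L[1][1] = 4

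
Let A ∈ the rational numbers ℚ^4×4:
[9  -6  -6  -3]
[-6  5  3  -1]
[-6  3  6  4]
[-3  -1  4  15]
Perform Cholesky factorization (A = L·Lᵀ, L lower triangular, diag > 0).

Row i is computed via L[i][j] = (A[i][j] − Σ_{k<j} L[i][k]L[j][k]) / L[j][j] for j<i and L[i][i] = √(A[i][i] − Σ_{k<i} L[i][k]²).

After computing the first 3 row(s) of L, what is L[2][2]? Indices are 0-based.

Step 1: L[0][0] = √(9) = 3.
  L[1][0] = (-6) / L[0][0] = -2.
Step 2: L[1][1] = √(1) = 1.
  L[2][0] = (-6) / L[0][0] = -2.
  L[2][1] = (-1) / L[1][1] = -1.
Step 3: L[2][2] = √(1) = 1.

L[2][2] = 1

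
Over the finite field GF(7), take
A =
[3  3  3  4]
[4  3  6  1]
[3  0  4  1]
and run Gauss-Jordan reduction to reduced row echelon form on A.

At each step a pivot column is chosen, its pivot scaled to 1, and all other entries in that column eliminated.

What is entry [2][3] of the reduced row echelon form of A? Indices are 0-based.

M[2][3] = 5

step 1: normalize row 0 (÷3) = (1, 1, 1, 6)
  row 1: subtract 4×row0 = (0, 6, 2, 5)
  row 2: subtract 3×row0 = (0, 4, 1, 4)
step 2: normalize row 1 (÷6) = (0, 1, 5, 2)
  row 0: subtract 1×row1 = (1, 0, 3, 4)
  row 2: subtract 4×row1 = (0, 0, 2, 3)
step 3: normalize row 2 (÷2) = (0, 0, 1, 5)
  row 0: subtract 3×row2 = (1, 0, 0, 3)
  row 1: subtract 5×row2 = (0, 1, 0, 5)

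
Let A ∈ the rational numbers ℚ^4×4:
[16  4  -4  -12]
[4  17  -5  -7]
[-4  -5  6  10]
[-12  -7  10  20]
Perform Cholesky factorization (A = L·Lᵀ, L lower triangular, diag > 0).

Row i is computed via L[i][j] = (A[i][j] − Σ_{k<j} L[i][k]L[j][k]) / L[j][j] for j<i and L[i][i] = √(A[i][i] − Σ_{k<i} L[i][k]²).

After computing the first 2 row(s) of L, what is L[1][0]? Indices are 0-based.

Step 1: L[0][0] = √(16) = 4.
  L[1][0] = (4) / L[0][0] = 1.
Step 2: L[1][1] = √(16) = 4.

L[1][0] = 1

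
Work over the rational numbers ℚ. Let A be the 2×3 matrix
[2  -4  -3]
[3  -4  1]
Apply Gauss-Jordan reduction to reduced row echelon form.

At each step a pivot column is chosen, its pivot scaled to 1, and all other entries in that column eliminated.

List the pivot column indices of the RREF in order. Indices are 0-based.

pivot columns: 0, 1

pivot(0,0)=2: scale R0 → (1, -2, -3/2)
  clear (1,0): R1 −= (3)R0 → (0, 2, 11/2)
pivot(1,1)=2: scale R1 → (0, 1, 11/4)
  clear (0,1): R0 −= (-2)R1 → (1, 0, 4)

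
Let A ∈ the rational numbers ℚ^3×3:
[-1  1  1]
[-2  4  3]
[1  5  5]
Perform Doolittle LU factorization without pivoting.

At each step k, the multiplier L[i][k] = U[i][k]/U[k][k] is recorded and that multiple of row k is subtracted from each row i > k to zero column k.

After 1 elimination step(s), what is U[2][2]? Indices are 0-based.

U[2][2] = 6

Step 1: pivot at (0,0) is -1.
  row1 ← row1 − (2)·row0  ⇒  L[1][0]=2, U row1=(0, 2, 1)
  row2 ← row2 − (-1)·row0  ⇒  L[2][0]=-1, U row2=(0, 6, 6)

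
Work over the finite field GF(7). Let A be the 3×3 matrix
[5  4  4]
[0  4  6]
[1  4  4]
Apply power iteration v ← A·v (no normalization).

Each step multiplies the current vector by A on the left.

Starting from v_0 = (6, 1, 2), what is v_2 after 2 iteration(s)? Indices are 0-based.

v_0 = (6, 1, 2).
v_1 = A·v_0 = (0, 2, 4).
v_2 = A·v_1 = (3, 4, 3).

v_2 = (3, 4, 3)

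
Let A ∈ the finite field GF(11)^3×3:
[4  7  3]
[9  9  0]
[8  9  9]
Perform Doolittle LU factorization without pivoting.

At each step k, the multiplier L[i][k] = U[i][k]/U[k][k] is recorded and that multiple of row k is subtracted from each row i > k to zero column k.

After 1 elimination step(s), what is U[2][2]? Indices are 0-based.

U[2][2] = 3

k=0: U[0][0]=4
  eliminate (1,0): mult=5, new row 1: (0, 7, 7); set L[1][0]=5
  eliminate (2,0): mult=2, new row 2: (0, 6, 3); set L[2][0]=2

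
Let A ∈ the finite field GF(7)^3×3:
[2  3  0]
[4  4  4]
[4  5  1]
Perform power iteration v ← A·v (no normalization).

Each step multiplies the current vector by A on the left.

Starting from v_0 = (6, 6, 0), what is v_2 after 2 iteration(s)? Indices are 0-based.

v_2 = (1, 3, 1)

v_0 = (6, 6, 0).
v_1 = A·v_0 = (2, 6, 5).
v_2 = A·v_1 = (1, 3, 1).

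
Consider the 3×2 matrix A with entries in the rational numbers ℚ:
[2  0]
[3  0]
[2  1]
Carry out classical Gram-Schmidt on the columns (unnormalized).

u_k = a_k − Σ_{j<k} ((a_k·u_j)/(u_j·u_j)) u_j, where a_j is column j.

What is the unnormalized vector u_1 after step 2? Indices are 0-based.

u_1 = (-4/17, -6/17, 13/17)

Step 1: u_0 = a_0 = (2, 3, 2).
Step 2: u_1 = a_1 − (2/17)·u_0 = (-4/17, -6/17, 13/17).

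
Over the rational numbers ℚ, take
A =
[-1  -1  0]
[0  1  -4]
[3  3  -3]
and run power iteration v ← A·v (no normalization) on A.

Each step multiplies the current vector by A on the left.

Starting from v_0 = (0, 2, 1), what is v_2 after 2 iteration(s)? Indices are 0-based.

v_2 = (4, -14, -21)

v_0 = (0, 2, 1).
v_1 = A·v_0 = (-2, -2, 3).
v_2 = A·v_1 = (4, -14, -21).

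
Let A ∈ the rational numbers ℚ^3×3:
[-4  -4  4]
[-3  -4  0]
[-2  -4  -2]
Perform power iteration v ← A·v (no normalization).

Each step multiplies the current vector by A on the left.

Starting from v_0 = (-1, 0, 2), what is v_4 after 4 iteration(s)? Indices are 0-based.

v_4 = (-1360, -2592, -3040)

v_0 = (-1, 0, 2).
v_1 = A·v_0 = (12, 3, -2).
v_2 = A·v_1 = (-68, -48, -32).
v_3 = A·v_2 = (336, 396, 392).
v_4 = A·v_3 = (-1360, -2592, -3040).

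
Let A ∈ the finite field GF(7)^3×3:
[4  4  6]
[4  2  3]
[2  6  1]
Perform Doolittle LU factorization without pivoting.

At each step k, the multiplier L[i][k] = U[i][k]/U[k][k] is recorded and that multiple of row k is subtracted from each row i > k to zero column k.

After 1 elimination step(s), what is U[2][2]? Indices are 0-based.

U[2][2] = 5

k=0: U[0][0]=4
  eliminate (1,0): mult=1, new row 1: (0, 5, 4); set L[1][0]=1
  eliminate (2,0): mult=4, new row 2: (0, 4, 5); set L[2][0]=4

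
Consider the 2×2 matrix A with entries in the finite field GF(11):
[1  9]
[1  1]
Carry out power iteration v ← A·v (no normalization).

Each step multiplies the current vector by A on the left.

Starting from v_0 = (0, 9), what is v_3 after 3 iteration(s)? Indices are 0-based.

v_0 = (0, 9).
v_1 = A·v_0 = (4, 9).
v_2 = A·v_1 = (8, 2).
v_3 = A·v_2 = (4, 10).

v_3 = (4, 10)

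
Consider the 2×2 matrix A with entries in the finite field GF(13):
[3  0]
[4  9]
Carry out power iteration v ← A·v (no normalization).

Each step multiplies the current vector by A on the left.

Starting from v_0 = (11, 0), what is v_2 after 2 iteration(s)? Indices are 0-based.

v_0 = (11, 0).
v_1 = A·v_0 = (7, 5).
v_2 = A·v_1 = (8, 8).

v_2 = (8, 8)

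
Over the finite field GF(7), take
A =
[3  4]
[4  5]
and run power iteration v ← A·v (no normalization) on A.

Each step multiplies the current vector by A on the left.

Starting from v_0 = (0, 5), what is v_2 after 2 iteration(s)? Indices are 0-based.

v_0 = (0, 5).
v_1 = A·v_0 = (6, 4).
v_2 = A·v_1 = (6, 2).

v_2 = (6, 2)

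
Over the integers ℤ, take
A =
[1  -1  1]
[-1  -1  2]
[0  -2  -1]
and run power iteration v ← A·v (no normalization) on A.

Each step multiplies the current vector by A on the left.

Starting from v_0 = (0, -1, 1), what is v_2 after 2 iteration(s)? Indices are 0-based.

v_2 = (0, -3, -7)

v_0 = (0, -1, 1).
v_1 = A·v_0 = (2, 3, 1).
v_2 = A·v_1 = (0, -3, -7).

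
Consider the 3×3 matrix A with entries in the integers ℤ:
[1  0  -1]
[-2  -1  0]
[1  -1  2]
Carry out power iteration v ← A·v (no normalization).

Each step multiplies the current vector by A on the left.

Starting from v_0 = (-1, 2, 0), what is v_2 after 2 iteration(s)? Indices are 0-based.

v_2 = (2, 2, -7)

v_0 = (-1, 2, 0).
v_1 = A·v_0 = (-1, 0, -3).
v_2 = A·v_1 = (2, 2, -7).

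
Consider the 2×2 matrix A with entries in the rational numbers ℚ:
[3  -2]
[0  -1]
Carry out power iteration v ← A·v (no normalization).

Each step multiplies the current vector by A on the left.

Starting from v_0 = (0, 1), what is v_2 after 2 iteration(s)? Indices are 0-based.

v_2 = (-4, 1)

v_0 = (0, 1).
v_1 = A·v_0 = (-2, -1).
v_2 = A·v_1 = (-4, 1).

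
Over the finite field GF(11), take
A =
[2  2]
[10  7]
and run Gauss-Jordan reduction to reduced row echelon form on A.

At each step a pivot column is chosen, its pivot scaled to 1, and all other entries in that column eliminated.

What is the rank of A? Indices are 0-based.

rank = 2

pivot(0,0)=2: scale R0 → (1, 1)
  clear (1,0): R1 −= (10)R0 → (0, 8)
pivot(1,1)=8: scale R1 → (0, 1)
  clear (0,1): R0 −= (1)R1 → (1, 0)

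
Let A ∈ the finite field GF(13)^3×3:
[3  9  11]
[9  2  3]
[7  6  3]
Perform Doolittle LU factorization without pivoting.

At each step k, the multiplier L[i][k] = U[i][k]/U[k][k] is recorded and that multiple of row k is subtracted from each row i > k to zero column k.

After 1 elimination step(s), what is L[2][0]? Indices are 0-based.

k=0: U[0][0]=3
  eliminate (1,0): mult=3, new row 1: (0, 1, 9); set L[1][0]=3
  eliminate (2,0): mult=11, new row 2: (0, 11, 12); set L[2][0]=11

L[2][0] = 11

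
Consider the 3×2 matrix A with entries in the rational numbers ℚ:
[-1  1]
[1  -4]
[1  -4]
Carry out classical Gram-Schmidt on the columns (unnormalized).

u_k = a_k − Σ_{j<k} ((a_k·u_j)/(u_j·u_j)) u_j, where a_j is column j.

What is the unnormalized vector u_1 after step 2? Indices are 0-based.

Step 1: u_0 = a_0 = (-1, 1, 1).
Step 2: u_1 = a_1 − (-3)·u_0 = (-2, -1, -1).

u_1 = (-2, -1, -1)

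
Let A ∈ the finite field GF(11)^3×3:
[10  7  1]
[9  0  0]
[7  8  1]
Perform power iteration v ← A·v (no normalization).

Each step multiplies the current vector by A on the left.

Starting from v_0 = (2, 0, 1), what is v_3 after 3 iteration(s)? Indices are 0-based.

v_0 = (2, 0, 1).
v_1 = A·v_0 = (10, 7, 4).
v_2 = A·v_1 = (10, 2, 9).
v_3 = A·v_2 = (2, 2, 7).

v_3 = (2, 2, 7)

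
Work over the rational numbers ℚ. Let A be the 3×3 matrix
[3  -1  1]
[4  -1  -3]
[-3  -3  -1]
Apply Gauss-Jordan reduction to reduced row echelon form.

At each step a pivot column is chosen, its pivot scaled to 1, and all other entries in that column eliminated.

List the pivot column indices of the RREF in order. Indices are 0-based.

[1] R0 /= 3  ⇒  (1, -1/3, 1/3)
     R1 -= 4·R0  ⇒  (0, 1/3, -13/3)
     R2 -= -3·R0  ⇒  (0, -4, 0)
[2] R1 /= 1/3  ⇒  (0, 1, -13)
     R0 -= -1/3·R1  ⇒  (1, 0, -4)
     R2 -= -4·R1  ⇒  (0, 0, -52)
[3] R2 /= -52  ⇒  (0, 0, 1)
     R0 -= -4·R2  ⇒  (1, 0, 0)
     R1 -= -13·R2  ⇒  (0, 1, 0)

pivot columns: 0, 1, 2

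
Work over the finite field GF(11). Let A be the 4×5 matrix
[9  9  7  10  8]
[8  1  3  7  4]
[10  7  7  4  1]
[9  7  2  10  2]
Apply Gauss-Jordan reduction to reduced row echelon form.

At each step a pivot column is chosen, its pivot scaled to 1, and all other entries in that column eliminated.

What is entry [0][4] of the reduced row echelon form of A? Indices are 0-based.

M[0][4] = 8

[1] R0 /= 9  ⇒  (1, 1, 2, 6, 7)
     R1 -= 8·R0  ⇒  (0, 4, 9, 3, 3)
     R2 -= 10·R0  ⇒  (0, 8, 9, 10, 8)
     R3 -= 9·R0  ⇒  (0, 9, 6, 0, 5)
[2] R1 /= 4  ⇒  (0, 1, 5, 9, 9)
     R0 -= 1·R1  ⇒  (1, 0, 8, 8, 9)
     R2 -= 8·R1  ⇒  (0, 0, 2, 4, 2)
     R3 -= 9·R1  ⇒  (0, 0, 5, 7, 1)
[3] R2 /= 2  ⇒  (0, 0, 1, 2, 1)
     R0 -= 8·R2  ⇒  (1, 0, 0, 3, 1)
     R1 -= 5·R2  ⇒  (0, 1, 0, 10, 4)
     R3 -= 5·R2  ⇒  (0, 0, 0, 8, 7)
[4] R3 /= 8  ⇒  (0, 0, 0, 1, 5)
     R0 -= 3·R3  ⇒  (1, 0, 0, 0, 8)
     R1 -= 10·R3  ⇒  (0, 1, 0, 0, 9)
     R2 -= 2·R3  ⇒  (0, 0, 1, 0, 2)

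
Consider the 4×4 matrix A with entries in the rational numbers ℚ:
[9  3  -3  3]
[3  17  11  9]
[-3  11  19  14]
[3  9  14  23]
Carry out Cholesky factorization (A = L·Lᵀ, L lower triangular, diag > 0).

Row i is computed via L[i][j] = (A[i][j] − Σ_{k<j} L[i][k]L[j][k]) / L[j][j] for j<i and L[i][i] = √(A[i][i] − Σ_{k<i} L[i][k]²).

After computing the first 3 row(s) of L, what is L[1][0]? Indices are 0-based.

L[1][0] = 1

Step 1: L[0][0] = √(9) = 3.
  L[1][0] = (3) / L[0][0] = 1.
Step 2: L[1][1] = √(16) = 4.
  L[2][0] = (-3) / L[0][0] = -1.
  L[2][1] = (12) / L[1][1] = 3.
Step 3: L[2][2] = √(9) = 3.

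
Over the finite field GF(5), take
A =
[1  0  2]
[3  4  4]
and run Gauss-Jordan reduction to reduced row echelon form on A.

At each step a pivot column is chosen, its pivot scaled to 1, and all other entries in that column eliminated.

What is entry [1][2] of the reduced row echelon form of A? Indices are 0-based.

[1] R0 /= 1  ⇒  (1, 0, 2)
     R1 -= 3·R0  ⇒  (0, 4, 3)
[2] R1 /= 4  ⇒  (0, 1, 2)

M[1][2] = 2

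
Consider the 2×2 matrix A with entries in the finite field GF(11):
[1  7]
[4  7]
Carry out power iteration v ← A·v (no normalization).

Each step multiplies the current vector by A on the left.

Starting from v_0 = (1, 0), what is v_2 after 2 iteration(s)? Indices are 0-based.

v_0 = (1, 0).
v_1 = A·v_0 = (1, 4).
v_2 = A·v_1 = (7, 10).

v_2 = (7, 10)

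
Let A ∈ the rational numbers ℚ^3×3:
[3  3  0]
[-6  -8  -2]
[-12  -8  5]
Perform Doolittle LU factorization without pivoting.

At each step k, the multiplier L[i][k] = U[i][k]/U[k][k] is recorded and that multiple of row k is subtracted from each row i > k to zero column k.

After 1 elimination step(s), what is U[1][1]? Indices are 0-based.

U[1][1] = -2

k=0: U[0][0]=3
  eliminate (1,0): mult=-2, new row 1: (0, -2, -2); set L[1][0]=-2
  eliminate (2,0): mult=-4, new row 2: (0, 4, 5); set L[2][0]=-4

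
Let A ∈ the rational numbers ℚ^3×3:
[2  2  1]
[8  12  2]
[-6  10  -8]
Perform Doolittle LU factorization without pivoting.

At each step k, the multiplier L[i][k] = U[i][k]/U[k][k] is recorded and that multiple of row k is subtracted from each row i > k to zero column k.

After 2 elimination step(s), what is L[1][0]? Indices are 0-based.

L[1][0] = 4

Step 1: pivot at (0,0) is 2.
  row1 ← row1 − (4)·row0  ⇒  L[1][0]=4, U row1=(0, 4, -2)
  row2 ← row2 − (-3)·row0  ⇒  L[2][0]=-3, U row2=(0, 16, -5)
Step 2: pivot at (1,1) is 4.
  row2 ← row2 − (4)·row1  ⇒  L[2][1]=4, U row2=(0, 0, 3)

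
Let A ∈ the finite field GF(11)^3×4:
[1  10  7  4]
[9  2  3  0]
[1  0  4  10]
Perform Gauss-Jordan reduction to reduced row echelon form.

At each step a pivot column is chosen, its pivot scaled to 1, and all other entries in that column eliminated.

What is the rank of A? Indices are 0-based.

pivot(0,0)=1: scale R0 → (1, 10, 7, 4)
  clear (1,0): R1 −= (9)R0 → (0, 0, 6, 8)
  clear (2,0): R2 −= (1)R0 → (0, 1, 8, 6)
pivot(1,1): swap R1↔R2
pivot(1,1)=1: scale R1 → (0, 1, 8, 6)
  clear (0,1): R0 −= (10)R1 → (1, 0, 4, 10)
pivot(2,2)=6: scale R2 → (0, 0, 1, 5)
  clear (0,2): R0 −= (4)R2 → (1, 0, 0, 1)
  clear (1,2): R1 −= (8)R2 → (0, 1, 0, 10)

rank = 3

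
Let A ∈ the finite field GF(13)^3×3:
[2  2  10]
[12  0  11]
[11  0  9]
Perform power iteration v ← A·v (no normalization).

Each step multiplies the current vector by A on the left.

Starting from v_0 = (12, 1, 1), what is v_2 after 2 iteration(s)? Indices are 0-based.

v_2 = (11, 7, 1)

v_0 = (12, 1, 1).
v_1 = A·v_0 = (10, 12, 11).
v_2 = A·v_1 = (11, 7, 1).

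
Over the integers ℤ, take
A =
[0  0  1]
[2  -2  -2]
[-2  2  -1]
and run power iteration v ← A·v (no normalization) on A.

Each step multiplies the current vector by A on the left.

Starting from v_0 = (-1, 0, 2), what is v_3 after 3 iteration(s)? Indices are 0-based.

v_3 = (-16, 0, 48)

v_0 = (-1, 0, 2).
v_1 = A·v_0 = (2, -6, 0).
v_2 = A·v_1 = (0, 16, -16).
v_3 = A·v_2 = (-16, 0, 48).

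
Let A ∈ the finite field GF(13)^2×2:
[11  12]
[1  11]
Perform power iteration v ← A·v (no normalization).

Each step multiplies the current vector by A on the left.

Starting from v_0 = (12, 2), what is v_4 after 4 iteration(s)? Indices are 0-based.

v_4 = (3, 10)

v_0 = (12, 2).
v_1 = A·v_0 = (0, 8).
v_2 = A·v_1 = (5, 10).
v_3 = A·v_2 = (6, 11).
v_4 = A·v_3 = (3, 10).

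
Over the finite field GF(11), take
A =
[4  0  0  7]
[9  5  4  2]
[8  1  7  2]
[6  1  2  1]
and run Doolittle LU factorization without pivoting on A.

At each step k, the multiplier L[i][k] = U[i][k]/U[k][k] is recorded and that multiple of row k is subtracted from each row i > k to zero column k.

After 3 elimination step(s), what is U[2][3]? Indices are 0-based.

[col 0] pivot 4
  R1 -= 5*R0 → (0, 5, 4, 0)  (L[1][0] := 5)
  R2 -= 2*R0 → (0, 1, 7, 10)  (L[2][0] := 2)
  R3 -= 7*R0 → (0, 1, 2, 7)  (L[3][0] := 7)
[col 1] pivot 5
  R2 -= 9*R1 → (0, 0, 4, 10)  (L[2][1] := 9)
  R3 -= 9*R1 → (0, 0, 10, 7)  (L[3][1] := 9)
[col 2] pivot 4
  R3 -= 8*R2 → (0, 0, 0, 4)  (L[3][2] := 8)

U[2][3] = 10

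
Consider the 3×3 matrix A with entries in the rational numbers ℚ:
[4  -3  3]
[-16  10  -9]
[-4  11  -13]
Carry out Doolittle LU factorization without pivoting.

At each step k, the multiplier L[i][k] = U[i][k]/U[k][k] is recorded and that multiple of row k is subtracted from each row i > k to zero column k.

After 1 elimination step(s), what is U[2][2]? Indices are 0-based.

k=0: U[0][0]=4
  eliminate (1,0): mult=-4, new row 1: (0, -2, 3); set L[1][0]=-4
  eliminate (2,0): mult=-1, new row 2: (0, 8, -10); set L[2][0]=-1

U[2][2] = -10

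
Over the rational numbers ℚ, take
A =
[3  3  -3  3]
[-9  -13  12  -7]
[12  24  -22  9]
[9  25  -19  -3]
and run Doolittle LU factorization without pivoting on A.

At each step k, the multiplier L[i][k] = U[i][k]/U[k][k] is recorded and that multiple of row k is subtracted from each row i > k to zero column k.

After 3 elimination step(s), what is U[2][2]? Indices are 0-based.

U[2][2] = -1

[col 0] pivot 3
  R1 -= -3*R0 → (0, -4, 3, 2)  (L[1][0] := -3)
  R2 -= 4*R0 → (0, 12, -10, -3)  (L[2][0] := 4)
  R3 -= 3*R0 → (0, 16, -10, -12)  (L[3][0] := 3)
[col 1] pivot -4
  R2 -= -3*R1 → (0, 0, -1, 3)  (L[2][1] := -3)
  R3 -= -4*R1 → (0, 0, 2, -4)  (L[3][1] := -4)
[col 2] pivot -1
  R3 -= -2*R2 → (0, 0, 0, 2)  (L[3][2] := -2)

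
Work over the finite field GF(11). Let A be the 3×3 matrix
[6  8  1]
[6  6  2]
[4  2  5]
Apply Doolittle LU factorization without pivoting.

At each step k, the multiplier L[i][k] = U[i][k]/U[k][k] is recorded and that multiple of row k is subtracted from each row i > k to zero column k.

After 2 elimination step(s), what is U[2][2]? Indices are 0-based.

[col 0] pivot 6
  R1 -= 1*R0 → (0, 9, 1)  (L[1][0] := 1)
  R2 -= 8*R0 → (0, 4, 8)  (L[2][0] := 8)
[col 1] pivot 9
  R2 -= 9*R1 → (0, 0, 10)  (L[2][1] := 9)

U[2][2] = 10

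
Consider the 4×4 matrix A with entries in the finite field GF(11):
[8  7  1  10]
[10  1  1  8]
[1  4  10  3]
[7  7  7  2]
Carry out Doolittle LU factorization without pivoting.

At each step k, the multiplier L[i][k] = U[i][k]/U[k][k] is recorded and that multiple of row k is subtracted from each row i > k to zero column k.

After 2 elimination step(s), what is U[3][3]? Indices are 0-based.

k=0: U[0][0]=8
  eliminate (1,0): mult=4, new row 1: (0, 6, 8, 1); set L[1][0]=4
  eliminate (2,0): mult=7, new row 2: (0, 10, 3, 10); set L[2][0]=7
  eliminate (3,0): mult=5, new row 3: (0, 5, 2, 7); set L[3][0]=5
k=1: U[1][1]=6
  eliminate (2,1): mult=9, new row 2: (0, 0, 8, 1); set L[2][1]=9
  eliminate (3,1): mult=10, new row 3: (0, 0, 10, 8); set L[3][1]=10

U[3][3] = 8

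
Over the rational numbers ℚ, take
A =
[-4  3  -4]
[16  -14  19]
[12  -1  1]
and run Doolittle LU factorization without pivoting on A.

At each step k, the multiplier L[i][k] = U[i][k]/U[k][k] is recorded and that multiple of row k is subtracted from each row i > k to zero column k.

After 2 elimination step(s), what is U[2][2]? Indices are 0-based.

k=0: U[0][0]=-4
  eliminate (1,0): mult=-4, new row 1: (0, -2, 3); set L[1][0]=-4
  eliminate (2,0): mult=-3, new row 2: (0, 8, -11); set L[2][0]=-3
k=1: U[1][1]=-2
  eliminate (2,1): mult=-4, new row 2: (0, 0, 1); set L[2][1]=-4

U[2][2] = 1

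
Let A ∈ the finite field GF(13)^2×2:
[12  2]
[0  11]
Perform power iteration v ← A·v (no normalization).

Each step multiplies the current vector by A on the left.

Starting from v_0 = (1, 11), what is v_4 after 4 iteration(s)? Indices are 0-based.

v_4 = (9, 7)

v_0 = (1, 11).
v_1 = A·v_0 = (8, 4).
v_2 = A·v_1 = (0, 5).
v_3 = A·v_2 = (10, 3).
v_4 = A·v_3 = (9, 7).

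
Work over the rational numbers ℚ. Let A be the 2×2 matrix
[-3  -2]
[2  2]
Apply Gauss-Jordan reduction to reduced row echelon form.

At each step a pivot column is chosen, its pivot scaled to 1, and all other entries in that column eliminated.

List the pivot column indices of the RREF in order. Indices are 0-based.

pivot(0,0)=-3: scale R0 → (1, 2/3)
  clear (1,0): R1 −= (2)R0 → (0, 2/3)
pivot(1,1)=2/3: scale R1 → (0, 1)
  clear (0,1): R0 −= (2/3)R1 → (1, 0)

pivot columns: 0, 1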